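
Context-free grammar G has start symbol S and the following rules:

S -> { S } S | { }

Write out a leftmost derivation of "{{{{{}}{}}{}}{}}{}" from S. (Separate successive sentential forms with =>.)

S => {S}S => {{S}S}S => {{{S}S}S}S => {{{{S}S}S}S}S => {{{{{}}S}S}S}S => {{{{{}}{}}S}S}S => {{{{{}}{}}{}}S}S => {{{{{}}{}}{}}{}}S => {{{{{}}{}}{}}{}}{}

S => {S}S   [S -> { S } S]
{S}S => {{S}S}S   [S -> { S } S]
{{S}S}S => {{{S}S}S}S   [S -> { S } S]
{{{S}S}S}S => {{{{S}S}S}S}S   [S -> { S } S]
{{{{S}S}S}S}S => {{{{{}}S}S}S}S   [S -> { }]
{{{{{}}S}S}S}S => {{{{{}}{}}S}S}S   [S -> { }]
{{{{{}}{}}S}S}S => {{{{{}}{}}{}}S}S   [S -> { }]
{{{{{}}{}}{}}S}S => {{{{{}}{}}{}}{}}S   [S -> { }]
{{{{{}}{}}{}}{}}S => {{{{{}}{}}{}}{}}{}   [S -> { }]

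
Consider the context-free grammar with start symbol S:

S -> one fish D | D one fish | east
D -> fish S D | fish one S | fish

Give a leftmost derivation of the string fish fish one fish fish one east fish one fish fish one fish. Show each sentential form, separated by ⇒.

S ⇒ D one fish   [S -> D one fish]
D one fish ⇒ fish S D one fish   [D -> fish S D]
fish S D one fish ⇒ fish D one fish D one fish   [S -> D one fish]
fish D one fish D one fish ⇒ fish fish S D one fish D one fish   [D -> fish S D]
fish fish S D one fish D one fish ⇒ fish fish one fish D D one fish D one fish   [S -> one fish D]
fish fish one fish D D one fish D one fish ⇒ fish fish one fish fish one S D one fish D one fish   [D -> fish one S]
fish fish one fish fish one S D one fish D one fish ⇒ fish fish one fish fish one east D one fish D one fish   [S -> east]
fish fish one fish fish one east D one fish D one fish ⇒ fish fish one fish fish one east fish one fish D one fish   [D -> fish]
fish fish one fish fish one east fish one fish D one fish ⇒ fish fish one fish fish one east fish one fish fish one fish   [D -> fish]

S ⇒ D one fish ⇒ fish S D one fish ⇒ fish D one fish D one fish ⇒ fish fish S D one fish D one fish ⇒ fish fish one fish D D one fish D one fish ⇒ fish fish one fish fish one S D one fish D one fish ⇒ fish fish one fish fish one east D one fish D one fish ⇒ fish fish one fish fish one east fish one fish D one fish ⇒ fish fish one fish fish one east fish one fish fish one fish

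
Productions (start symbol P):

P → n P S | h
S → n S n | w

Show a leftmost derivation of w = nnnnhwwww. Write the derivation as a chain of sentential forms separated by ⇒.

P ⇒ nPS   [P → n P S]
nPS ⇒ nnPSS   [P → n P S]
nnPSS ⇒ nnnPSSS   [P → n P S]
nnnPSSS ⇒ nnnnPSSSS   [P → n P S]
nnnnPSSSS ⇒ nnnnhSSSS   [P → h]
nnnnhSSSS ⇒ nnnnhwSSS   [S → w]
nnnnhwSSS ⇒ nnnnhwwSS   [S → w]
nnnnhwwSS ⇒ nnnnhwwwS   [S → w]
nnnnhwwwS ⇒ nnnnhwwww   [S → w]

P ⇒ nPS ⇒ nnPSS ⇒ nnnPSSS ⇒ nnnnPSSSS ⇒ nnnnhSSSS ⇒ nnnnhwSSS ⇒ nnnnhwwSS ⇒ nnnnhwwwS ⇒ nnnnhwwww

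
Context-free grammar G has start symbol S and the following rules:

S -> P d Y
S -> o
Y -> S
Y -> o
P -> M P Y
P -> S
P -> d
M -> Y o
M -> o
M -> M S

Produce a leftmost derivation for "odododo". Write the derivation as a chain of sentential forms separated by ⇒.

S ⇒ PdY   [S -> P d Y]
PdY ⇒ SdY   [P -> S]
SdY ⇒ PdYdY   [S -> P d Y]
PdYdY ⇒ MPYdYdY   [P -> M P Y]
MPYdYdY ⇒ oPYdYdY   [M -> o]
oPYdYdY ⇒ odYdYdY   [P -> d]
odYdYdY ⇒ ododYdY   [Y -> o]
ododYdY ⇒ odododY   [Y -> o]
odododY ⇒ odododo   [Y -> o]

S ⇒ PdY ⇒ SdY ⇒ PdYdY ⇒ MPYdYdY ⇒ oPYdYdY ⇒ odYdYdY ⇒ ododYdY ⇒ odododY ⇒ odododo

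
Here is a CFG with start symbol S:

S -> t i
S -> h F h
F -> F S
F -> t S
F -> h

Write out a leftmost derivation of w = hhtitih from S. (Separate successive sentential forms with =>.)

S => hFh => hFSh => hFSSh => hhSSh => hhtiSh => hhtitih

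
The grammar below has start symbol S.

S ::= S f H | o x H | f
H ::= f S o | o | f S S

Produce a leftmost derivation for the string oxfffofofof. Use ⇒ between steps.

S ⇒ oxH ⇒ oxfSS ⇒ oxfSfHS ⇒ oxfSfHfHS ⇒ oxfSfHfHfHS ⇒ oxfffHfHfHS ⇒ oxfffofHfHS ⇒ oxfffofofHS ⇒ oxfffofofoS ⇒ oxfffofofof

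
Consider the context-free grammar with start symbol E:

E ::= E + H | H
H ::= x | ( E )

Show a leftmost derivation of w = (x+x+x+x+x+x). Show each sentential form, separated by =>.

E => H => (E) => (E+H) => (E+H+H) => (E+H+H+H) => (E+H+H+H+H) => (E+H+H+H+H+H) => (H+H+H+H+H+H) => (x+H+H+H+H+H) => (x+x+H+H+H+H) => (x+x+x+H+H+H) => (x+x+x+x+H+H) => (x+x+x+x+x+H) => (x+x+x+x+x+x)

E => H   [E ::= H]
H => (E)   [H ::= ( E )]
(E) => (E+H)   [E ::= E + H]
(E+H) => (E+H+H)   [E ::= E + H]
(E+H+H) => (E+H+H+H)   [E ::= E + H]
(E+H+H+H) => (E+H+H+H+H)   [E ::= E + H]
(E+H+H+H+H) => (E+H+H+H+H+H)   [E ::= E + H]
(E+H+H+H+H+H) => (H+H+H+H+H+H)   [E ::= H]
(H+H+H+H+H+H) => (x+H+H+H+H+H)   [H ::= x]
(x+H+H+H+H+H) => (x+x+H+H+H+H)   [H ::= x]
(x+x+H+H+H+H) => (x+x+x+H+H+H)   [H ::= x]
(x+x+x+H+H+H) => (x+x+x+x+H+H)   [H ::= x]
(x+x+x+x+H+H) => (x+x+x+x+x+H)   [H ::= x]
(x+x+x+x+x+H) => (x+x+x+x+x+x)   [H ::= x]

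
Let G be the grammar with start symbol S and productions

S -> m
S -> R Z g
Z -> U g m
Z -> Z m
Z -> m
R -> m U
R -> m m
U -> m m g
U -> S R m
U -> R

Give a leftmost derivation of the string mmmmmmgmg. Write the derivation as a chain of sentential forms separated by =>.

S => RZg   [S -> R Z g]
RZg => mmZg   [R -> m m]
mmZg => mmUgmg   [Z -> U g m]
mmUgmg => mmSRmgmg   [U -> S R m]
mmSRmgmg => mmmRmgmg   [S -> m]
mmmRmgmg => mmmmmmgmg   [R -> m m]

S => RZg => mmZg => mmUgmg => mmSRmgmg => mmmRmgmg => mmmmmmgmg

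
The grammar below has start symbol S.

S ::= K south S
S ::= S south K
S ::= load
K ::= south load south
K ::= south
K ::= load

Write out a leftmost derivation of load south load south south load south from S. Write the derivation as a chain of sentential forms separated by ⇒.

S ⇒ K south S ⇒ load south S ⇒ load south S south K ⇒ load south load south K ⇒ load south load south south load south

S ⇒ K south S   [S ::= K south S]
K south S ⇒ load south S   [K ::= load]
load south S ⇒ load south S south K   [S ::= S south K]
load south S south K ⇒ load south load south K   [S ::= load]
load south load south K ⇒ load south load south south load south   [K ::= south load south]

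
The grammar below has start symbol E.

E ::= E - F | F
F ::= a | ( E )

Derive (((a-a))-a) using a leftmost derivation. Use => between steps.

E=>F=>(E)=>(E-F)=>(F-F)=>((E)-F)=>((F)-F)=>(((E))-F)=>(((E-F))-F)=>(((F-F))-F)=>(((a-F))-F)=>(((a-a))-F)=>(((a-a))-a)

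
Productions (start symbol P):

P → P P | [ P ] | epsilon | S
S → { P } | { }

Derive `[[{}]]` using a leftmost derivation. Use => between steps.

P=>PP=>PPP=>PPPP=>[P]PPP=>[[P]]PPP=>[[PP]]PPP=>[[SP]]PPP=>[[{}P]]PPP=>[[{}]]PPP=>[[{}]]PP=>[[{}]]P=>[[{}]]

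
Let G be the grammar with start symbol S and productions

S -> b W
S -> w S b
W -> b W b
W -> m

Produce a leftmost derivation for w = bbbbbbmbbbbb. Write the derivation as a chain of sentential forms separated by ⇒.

S⇒bW⇒bbWb⇒bbbWbb⇒bbbbWbbb⇒bbbbbWbbbb⇒bbbbbbWbbbbb⇒bbbbbbmbbbbb

S ⇒ bW   [S -> b W]
bW ⇒ bbWb   [W -> b W b]
bbWb ⇒ bbbWbb   [W -> b W b]
bbbWbb ⇒ bbbbWbbb   [W -> b W b]
bbbbWbbb ⇒ bbbbbWbbbb   [W -> b W b]
bbbbbWbbbb ⇒ bbbbbbWbbbbb   [W -> b W b]
bbbbbbWbbbbb ⇒ bbbbbbmbbbbb   [W -> m]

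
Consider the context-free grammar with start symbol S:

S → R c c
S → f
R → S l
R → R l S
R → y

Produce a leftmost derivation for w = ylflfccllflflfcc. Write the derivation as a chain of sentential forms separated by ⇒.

S ⇒ Rcc   [S → R c c]
Rcc ⇒ RlScc   [R → R l S]
RlScc ⇒ RlSlScc   [R → R l S]
RlSlScc ⇒ RlSlSlScc   [R → R l S]
RlSlSlScc ⇒ SllSlSlScc   [R → S l]
SllSlSlScc ⇒ RccllSlSlScc   [S → R c c]
RccllSlSlScc ⇒ RlSccllSlSlScc   [R → R l S]
RlSccllSlSlScc ⇒ RlSlSccllSlSlScc   [R → R l S]
RlSlSccllSlSlScc ⇒ ylSlSccllSlSlScc   [R → y]
ylSlSccllSlSlScc ⇒ ylflSccllSlSlScc   [S → f]
ylflSccllSlSlScc ⇒ ylflfccllSlSlScc   [S → f]
ylflfccllSlSlScc ⇒ ylflfccllflSlScc   [S → f]
ylflfccllflSlScc ⇒ ylflfccllflflScc   [S → f]
ylflfccllflflScc ⇒ ylflfccllflflfcc   [S → f]

S ⇒ Rcc ⇒ RlScc ⇒ RlSlScc ⇒ RlSlSlScc ⇒ SllSlSlScc ⇒ RccllSlSlScc ⇒ RlSccllSlSlScc ⇒ RlSlSccllSlSlScc ⇒ ylSlSccllSlSlScc ⇒ ylflSccllSlSlScc ⇒ ylflfccllSlSlScc ⇒ ylflfccllflSlScc ⇒ ylflfccllflflScc ⇒ ylflfccllflflfcc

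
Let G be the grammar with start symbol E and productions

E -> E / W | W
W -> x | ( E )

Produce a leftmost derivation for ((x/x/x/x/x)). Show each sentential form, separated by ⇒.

E ⇒ W   [E -> W]
W ⇒ (E)   [W -> ( E )]
(E) ⇒ (W)   [E -> W]
(W) ⇒ ((E))   [W -> ( E )]
((E)) ⇒ ((E/W))   [E -> E / W]
((E/W)) ⇒ ((E/W/W))   [E -> E / W]
((E/W/W)) ⇒ ((E/W/W/W))   [E -> E / W]
((E/W/W/W)) ⇒ ((E/W/W/W/W))   [E -> E / W]
((E/W/W/W/W)) ⇒ ((W/W/W/W/W))   [E -> W]
((W/W/W/W/W)) ⇒ ((x/W/W/W/W))   [W -> x]
((x/W/W/W/W)) ⇒ ((x/x/W/W/W))   [W -> x]
((x/x/W/W/W)) ⇒ ((x/x/x/W/W))   [W -> x]
((x/x/x/W/W)) ⇒ ((x/x/x/x/W))   [W -> x]
((x/x/x/x/W)) ⇒ ((x/x/x/x/x))   [W -> x]

E ⇒ W ⇒ (E) ⇒ (W) ⇒ ((E)) ⇒ ((E/W)) ⇒ ((E/W/W)) ⇒ ((E/W/W/W)) ⇒ ((E/W/W/W/W)) ⇒ ((W/W/W/W/W)) ⇒ ((x/W/W/W/W)) ⇒ ((x/x/W/W/W)) ⇒ ((x/x/x/W/W)) ⇒ ((x/x/x/x/W)) ⇒ ((x/x/x/x/x))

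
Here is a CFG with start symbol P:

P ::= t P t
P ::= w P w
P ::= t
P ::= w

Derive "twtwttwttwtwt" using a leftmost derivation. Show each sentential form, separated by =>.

P=>tPt=>twPwt=>twtPtwt=>twtwPwtwt=>twtwtPtwtwt=>twtwttPttwtwt=>twtwttwttwtwt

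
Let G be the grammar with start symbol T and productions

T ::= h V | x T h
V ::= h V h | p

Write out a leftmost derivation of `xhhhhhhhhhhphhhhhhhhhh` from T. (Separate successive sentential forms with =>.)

T => xTh   [T ::= x T h]
xTh => xhVh   [T ::= h V]
xhVh => xhhVhh   [V ::= h V h]
xhhVhh => xhhhVhhh   [V ::= h V h]
xhhhVhhh => xhhhhVhhhh   [V ::= h V h]
xhhhhVhhhh => xhhhhhVhhhhh   [V ::= h V h]
xhhhhhVhhhhh => xhhhhhhVhhhhhh   [V ::= h V h]
xhhhhhhVhhhhhh => xhhhhhhhVhhhhhhh   [V ::= h V h]
xhhhhhhhVhhhhhhh => xhhhhhhhhVhhhhhhhh   [V ::= h V h]
xhhhhhhhhVhhhhhhhh => xhhhhhhhhhVhhhhhhhhh   [V ::= h V h]
xhhhhhhhhhVhhhhhhhhh => xhhhhhhhhhhVhhhhhhhhhh   [V ::= h V h]
xhhhhhhhhhhVhhhhhhhhhh => xhhhhhhhhhhphhhhhhhhhh   [V ::= p]

T=>xTh=>xhVh=>xhhVhh=>xhhhVhhh=>xhhhhVhhhh=>xhhhhhVhhhhh=>xhhhhhhVhhhhhh=>xhhhhhhhVhhhhhhh=>xhhhhhhhhVhhhhhhhh=>xhhhhhhhhhVhhhhhhhhh=>xhhhhhhhhhhVhhhhhhhhhh=>xhhhhhhhhhhphhhhhhhhhh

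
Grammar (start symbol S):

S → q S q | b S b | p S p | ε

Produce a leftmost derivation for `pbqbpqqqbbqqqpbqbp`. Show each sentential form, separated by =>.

S => pSp => pbSbp => pbqSqbp => pbqbSbqbp => pbqbpSpbqbp => pbqbpqSqpbqbp => pbqbpqqSqqpbqbp => pbqbpqqqSqqqpbqbp => pbqbpqqqbSbqqqpbqbp => pbqbpqqqbbqqqpbqbp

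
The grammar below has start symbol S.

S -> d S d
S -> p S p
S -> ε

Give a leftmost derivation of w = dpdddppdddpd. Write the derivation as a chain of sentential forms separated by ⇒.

S⇒dSd⇒dpSpd⇒dpdSdpd⇒dpddSddpd⇒dpdddSdddpd⇒dpdddpSpdddpd⇒dpdddppdddpd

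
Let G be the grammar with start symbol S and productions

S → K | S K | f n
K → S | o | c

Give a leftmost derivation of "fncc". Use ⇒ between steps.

S ⇒ SK   [S → S K]
SK ⇒ SKK   [S → S K]
SKK ⇒ fnKK   [S → f n]
fnKK ⇒ fncK   [K → c]
fncK ⇒ fncc   [K → c]

S ⇒ SK ⇒ SKK ⇒ fnKK ⇒ fncK ⇒ fncc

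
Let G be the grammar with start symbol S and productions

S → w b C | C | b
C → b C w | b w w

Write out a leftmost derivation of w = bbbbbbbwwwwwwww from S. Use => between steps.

S => C   [S → C]
C => bCw   [C → b C w]
bCw => bbCww   [C → b C w]
bbCww => bbbCwww   [C → b C w]
bbbCwww => bbbbCwwww   [C → b C w]
bbbbCwwww => bbbbbCwwwww   [C → b C w]
bbbbbCwwwww => bbbbbbCwwwwww   [C → b C w]
bbbbbbCwwwwww => bbbbbbbwwwwwwww   [C → b w w]

S => C => bCw => bbCww => bbbCwww => bbbbCwwww => bbbbbCwwwww => bbbbbbCwwwwww => bbbbbbbwwwwwwww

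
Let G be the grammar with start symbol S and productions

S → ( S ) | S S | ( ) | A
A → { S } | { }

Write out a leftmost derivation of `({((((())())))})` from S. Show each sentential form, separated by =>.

S=>(S)=>(A)=>({S})=>({(S)})=>({((S))})=>({(((S)))})=>({(((SS)))})=>({((((S)S)))})=>({((((())S)))})=>({((((())())))})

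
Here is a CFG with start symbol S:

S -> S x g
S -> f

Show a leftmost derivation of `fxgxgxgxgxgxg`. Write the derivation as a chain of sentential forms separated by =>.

S=>Sxg=>Sxgxg=>Sxgxgxg=>Sxgxgxgxg=>Sxgxgxgxgxg=>Sxgxgxgxgxgxg=>fxgxgxgxgxgxg

S => Sxg   [S -> S x g]
Sxg => Sxgxg   [S -> S x g]
Sxgxg => Sxgxgxg   [S -> S x g]
Sxgxgxg => Sxgxgxgxg   [S -> S x g]
Sxgxgxgxg => Sxgxgxgxgxg   [S -> S x g]
Sxgxgxgxgxg => Sxgxgxgxgxgxg   [S -> S x g]
Sxgxgxgxgxgxg => fxgxgxgxgxgxg   [S -> f]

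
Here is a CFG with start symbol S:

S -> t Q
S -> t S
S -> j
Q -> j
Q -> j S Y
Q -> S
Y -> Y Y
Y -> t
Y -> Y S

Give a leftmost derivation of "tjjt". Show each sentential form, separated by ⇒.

S ⇒ tQ   [S -> t Q]
tQ ⇒ tjSY   [Q -> j S Y]
tjSY ⇒ tjjY   [S -> j]
tjjY ⇒ tjjt   [Y -> t]

S ⇒ tQ ⇒ tjSY ⇒ tjjY ⇒ tjjt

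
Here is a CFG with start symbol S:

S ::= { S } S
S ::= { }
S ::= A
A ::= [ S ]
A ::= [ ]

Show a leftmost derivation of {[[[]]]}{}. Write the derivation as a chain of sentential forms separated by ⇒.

S ⇒ {S}S ⇒ {A}S ⇒ {[S]}S ⇒ {[A]}S ⇒ {[[S]]}S ⇒ {[[A]]}S ⇒ {[[[]]]}S ⇒ {[[[]]]}{}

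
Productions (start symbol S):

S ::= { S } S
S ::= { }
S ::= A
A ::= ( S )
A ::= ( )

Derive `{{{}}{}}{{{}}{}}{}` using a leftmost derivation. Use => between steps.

S=>{S}S=>{{S}S}S=>{{{}}S}S=>{{{}}{}}S=>{{{}}{}}{S}S=>{{{}}{}}{{S}S}S=>{{{}}{}}{{{}}S}S=>{{{}}{}}{{{}}{}}S=>{{{}}{}}{{{}}{}}{}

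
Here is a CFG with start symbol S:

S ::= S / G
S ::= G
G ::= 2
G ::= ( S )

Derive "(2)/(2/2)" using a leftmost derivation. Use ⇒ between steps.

S ⇒ S/G ⇒ G/G ⇒ (S)/G ⇒ (G)/G ⇒ (2)/G ⇒ (2)/(S) ⇒ (2)/(S/G) ⇒ (2)/(G/G) ⇒ (2)/(2/G) ⇒ (2)/(2/2)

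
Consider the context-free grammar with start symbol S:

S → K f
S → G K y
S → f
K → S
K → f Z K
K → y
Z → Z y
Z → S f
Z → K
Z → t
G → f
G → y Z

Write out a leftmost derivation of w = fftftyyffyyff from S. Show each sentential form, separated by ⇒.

S ⇒ Kf   [S → K f]
Kf ⇒ fZKf   [K → f Z K]
fZKf ⇒ fZyKf   [Z → Z y]
fZyKf ⇒ fSfyKf   [Z → S f]
fSfyKf ⇒ fKffyKf   [S → K f]
fKffyKf ⇒ ffZKffyKf   [K → f Z K]
ffZKffyKf ⇒ fftKffyKf   [Z → t]
fftKffyKf ⇒ fftfZKffyKf   [K → f Z K]
fftfZKffyKf ⇒ fftfZyKffyKf   [Z → Z y]
fftfZyKffyKf ⇒ fftftyKffyKf   [Z → t]
fftftyKffyKf ⇒ fftftyyffyKf   [K → y]
fftftyyffyKf ⇒ fftftyyffySf   [K → S]
fftftyyffySf ⇒ fftftyyffyKff   [S → K f]
fftftyyffyKff ⇒ fftftyyffyyff   [K → y]

S ⇒ Kf ⇒ fZKf ⇒ fZyKf ⇒ fSfyKf ⇒ fKffyKf ⇒ ffZKffyKf ⇒ fftKffyKf ⇒ fftfZKffyKf ⇒ fftfZyKffyKf ⇒ fftftyKffyKf ⇒ fftftyyffyKf ⇒ fftftyyffySf ⇒ fftftyyffyKff ⇒ fftftyyffyyff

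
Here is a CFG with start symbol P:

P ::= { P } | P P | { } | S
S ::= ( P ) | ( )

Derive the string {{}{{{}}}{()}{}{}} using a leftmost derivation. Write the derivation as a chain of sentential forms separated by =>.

P => {P} => {PP} => {{}P} => {{}PP} => {{}{P}P} => {{}{{P}}P} => {{}{{{}}}P} => {{}{{{}}}PP} => {{}{{{}}}PPP} => {{}{{{}}}{P}PP} => {{}{{{}}}{S}PP} => {{}{{{}}}{()}PP} => {{}{{{}}}{()}{}P} => {{}{{{}}}{()}{}{}}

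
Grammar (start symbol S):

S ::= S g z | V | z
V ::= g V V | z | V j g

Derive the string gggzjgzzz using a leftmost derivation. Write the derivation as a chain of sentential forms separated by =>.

S => V => gVV => ggVVV => gggVVVV => gggVjgVVV => gggzjgVVV => gggzjgzVV => gggzjgzzV => gggzjgzzz

S => V   [S ::= V]
V => gVV   [V ::= g V V]
gVV => ggVVV   [V ::= g V V]
ggVVV => gggVVVV   [V ::= g V V]
gggVVVV => gggVjgVVV   [V ::= V j g]
gggVjgVVV => gggzjgVVV   [V ::= z]
gggzjgVVV => gggzjgzVV   [V ::= z]
gggzjgzVV => gggzjgzzV   [V ::= z]
gggzjgzzV => gggzjgzzz   [V ::= z]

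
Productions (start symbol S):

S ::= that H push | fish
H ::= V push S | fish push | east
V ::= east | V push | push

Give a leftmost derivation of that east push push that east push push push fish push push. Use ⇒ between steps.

S ⇒ that H push ⇒ that V push S push ⇒ that V push push S push ⇒ that east push push S push ⇒ that east push push that H push push ⇒ that east push push that V push S push push ⇒ that east push push that V push push S push push ⇒ that east push push that V push push push S push push ⇒ that east push push that east push push push S push push ⇒ that east push push that east push push push fish push push

S ⇒ that H push   [S ::= that H push]
that H push ⇒ that V push S push   [H ::= V push S]
that V push S push ⇒ that V push push S push   [V ::= V push]
that V push push S push ⇒ that east push push S push   [V ::= east]
that east push push S push ⇒ that east push push that H push push   [S ::= that H push]
that east push push that H push push ⇒ that east push push that V push S push push   [H ::= V push S]
that east push push that V push S push push ⇒ that east push push that V push push S push push   [V ::= V push]
that east push push that V push push S push push ⇒ that east push push that V push push push S push push   [V ::= V push]
that east push push that V push push push S push push ⇒ that east push push that east push push push S push push   [V ::= east]
that east push push that east push push push S push push ⇒ that east push push that east push push push fish push push   [S ::= fish]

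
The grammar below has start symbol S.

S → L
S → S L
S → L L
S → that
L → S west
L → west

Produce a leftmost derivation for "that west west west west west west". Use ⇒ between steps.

S ⇒ S L   [S → S L]
S L ⇒ S L L   [S → S L]
S L L ⇒ L L L   [S → L]
L L L ⇒ S west L L   [L → S west]
S west L L ⇒ L L west L L   [S → L L]
L L west L L ⇒ S west L west L L   [L → S west]
S west L west L L ⇒ S L west L west L L   [S → S L]
S L west L west L L ⇒ that L west L west L L   [S → that]
that L west L west L L ⇒ that west west L west L L   [L → west]
that west west L west L L ⇒ that west west west west L L   [L → west]
that west west west west L L ⇒ that west west west west west L   [L → west]
that west west west west west L ⇒ that west west west west west west   [L → west]

S ⇒ S L ⇒ S L L ⇒ L L L ⇒ S west L L ⇒ L L west L L ⇒ S west L west L L ⇒ S L west L west L L ⇒ that L west L west L L ⇒ that west west L west L L ⇒ that west west west west L L ⇒ that west west west west west L ⇒ that west west west west west west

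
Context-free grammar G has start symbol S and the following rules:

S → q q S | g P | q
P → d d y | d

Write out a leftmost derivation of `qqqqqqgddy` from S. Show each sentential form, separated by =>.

S => qqS   [S → q q S]
qqS => qqqqS   [S → q q S]
qqqqS => qqqqqqS   [S → q q S]
qqqqqqS => qqqqqqgP   [S → g P]
qqqqqqgP => qqqqqqgddy   [P → d d y]

S => qqS => qqqqS => qqqqqqS => qqqqqqgP => qqqqqqgddy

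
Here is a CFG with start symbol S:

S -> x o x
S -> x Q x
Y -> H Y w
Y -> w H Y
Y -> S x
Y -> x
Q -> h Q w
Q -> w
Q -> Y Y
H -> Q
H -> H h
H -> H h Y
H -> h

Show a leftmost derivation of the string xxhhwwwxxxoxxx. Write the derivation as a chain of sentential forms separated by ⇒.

S ⇒ xQx   [S -> x Q x]
xQx ⇒ xYYx   [Q -> Y Y]
xYYx ⇒ xSxYx   [Y -> S x]
xSxYx ⇒ xxQxxYx   [S -> x Q x]
xxQxxYx ⇒ xxhQwxxYx   [Q -> h Q w]
xxhQwxxYx ⇒ xxhhQwwxxYx   [Q -> h Q w]
xxhhQwwxxYx ⇒ xxhhwwwxxYx   [Q -> w]
xxhhwwwxxYx ⇒ xxhhwwwxxSxx   [Y -> S x]
xxhhwwwxxSxx ⇒ xxhhwwwxxxoxxx   [S -> x o x]

S⇒xQx⇒xYYx⇒xSxYx⇒xxQxxYx⇒xxhQwxxYx⇒xxhhQwwxxYx⇒xxhhwwwxxYx⇒xxhhwwwxxSxx⇒xxhhwwwxxxoxxx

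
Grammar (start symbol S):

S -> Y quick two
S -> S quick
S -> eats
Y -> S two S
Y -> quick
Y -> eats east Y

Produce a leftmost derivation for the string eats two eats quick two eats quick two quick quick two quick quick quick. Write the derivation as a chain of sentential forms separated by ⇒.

S ⇒ S quick   [S -> S quick]
S quick ⇒ S quick quick   [S -> S quick]
S quick quick ⇒ S quick quick quick   [S -> S quick]
S quick quick quick ⇒ Y quick two quick quick quick   [S -> Y quick two]
Y quick two quick quick quick ⇒ S two S quick two quick quick quick   [Y -> S two S]
S two S quick two quick quick quick ⇒ eats two S quick two quick quick quick   [S -> eats]
eats two S quick two quick quick quick ⇒ eats two S quick quick two quick quick quick   [S -> S quick]
eats two S quick quick two quick quick quick ⇒ eats two Y quick two quick quick two quick quick quick   [S -> Y quick two]
eats two Y quick two quick quick two quick quick quick ⇒ eats two S two S quick two quick quick two quick quick quick   [Y -> S two S]
eats two S two S quick two quick quick two quick quick quick ⇒ eats two S quick two S quick two quick quick two quick quick quick   [S -> S quick]
eats two S quick two S quick two quick quick two quick quick quick ⇒ eats two eats quick two S quick two quick quick two quick quick quick   [S -> eats]
eats two eats quick two S quick two quick quick two quick quick quick ⇒ eats two eats quick two eats quick two quick quick two quick quick quick   [S -> eats]

S ⇒ S quick ⇒ S quick quick ⇒ S quick quick quick ⇒ Y quick two quick quick quick ⇒ S two S quick two quick quick quick ⇒ eats two S quick two quick quick quick ⇒ eats two S quick quick two quick quick quick ⇒ eats two Y quick two quick quick two quick quick quick ⇒ eats two S two S quick two quick quick two quick quick quick ⇒ eats two S quick two S quick two quick quick two quick quick quick ⇒ eats two eats quick two S quick two quick quick two quick quick quick ⇒ eats two eats quick two eats quick two quick quick two quick quick quick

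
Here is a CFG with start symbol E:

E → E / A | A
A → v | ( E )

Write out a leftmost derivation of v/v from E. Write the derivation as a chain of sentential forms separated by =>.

E => E/A => A/A => v/A => v/v

E => E/A   [E → E / A]
E/A => A/A   [E → A]
A/A => v/A   [A → v]
v/A => v/v   [A → v]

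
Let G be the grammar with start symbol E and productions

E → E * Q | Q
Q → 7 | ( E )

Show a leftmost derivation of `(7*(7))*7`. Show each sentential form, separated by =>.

E=>E*Q=>Q*Q=>(E)*Q=>(E*Q)*Q=>(Q*Q)*Q=>(7*Q)*Q=>(7*(E))*Q=>(7*(Q))*Q=>(7*(7))*Q=>(7*(7))*7

E => E*Q   [E → E * Q]
E*Q => Q*Q   [E → Q]
Q*Q => (E)*Q   [Q → ( E )]
(E)*Q => (E*Q)*Q   [E → E * Q]
(E*Q)*Q => (Q*Q)*Q   [E → Q]
(Q*Q)*Q => (7*Q)*Q   [Q → 7]
(7*Q)*Q => (7*(E))*Q   [Q → ( E )]
(7*(E))*Q => (7*(Q))*Q   [E → Q]
(7*(Q))*Q => (7*(7))*Q   [Q → 7]
(7*(7))*Q => (7*(7))*7   [Q → 7]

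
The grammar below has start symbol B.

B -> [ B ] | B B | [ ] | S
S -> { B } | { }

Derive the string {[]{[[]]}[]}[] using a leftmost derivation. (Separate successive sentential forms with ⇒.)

B ⇒ BB   [B -> B B]
BB ⇒ SB   [B -> S]
SB ⇒ {B}B   [S -> { B }]
{B}B ⇒ {BB}B   [B -> B B]
{BB}B ⇒ {BBB}B   [B -> B B]
{BBB}B ⇒ {[]BB}B   [B -> [ ]]
{[]BB}B ⇒ {[]SB}B   [B -> S]
{[]SB}B ⇒ {[]{B}B}B   [S -> { B }]
{[]{B}B}B ⇒ {[]{[B]}B}B   [B -> [ B ]]
{[]{[B]}B}B ⇒ {[]{[[]]}B}B   [B -> [ ]]
{[]{[[]]}B}B ⇒ {[]{[[]]}[]}B   [B -> [ ]]
{[]{[[]]}[]}B ⇒ {[]{[[]]}[]}[]   [B -> [ ]]

B⇒BB⇒SB⇒{B}B⇒{BB}B⇒{BBB}B⇒{[]BB}B⇒{[]SB}B⇒{[]{B}B}B⇒{[]{[B]}B}B⇒{[]{[[]]}B}B⇒{[]{[[]]}[]}B⇒{[]{[[]]}[]}[]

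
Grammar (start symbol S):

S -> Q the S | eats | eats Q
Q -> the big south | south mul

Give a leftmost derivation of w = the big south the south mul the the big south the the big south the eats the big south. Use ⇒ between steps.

S ⇒ Q the S ⇒ the big south the S ⇒ the big south the Q the S ⇒ the big south the south mul the S ⇒ the big south the south mul the Q the S ⇒ the big south the south mul the the big south the S ⇒ the big south the south mul the the big south the Q the S ⇒ the big south the south mul the the big south the the big south the S ⇒ the big south the south mul the the big south the the big south the eats Q ⇒ the big south the south mul the the big south the the big south the eats the big south

S ⇒ Q the S   [S -> Q the S]
Q the S ⇒ the big south the S   [Q -> the big south]
the big south the S ⇒ the big south the Q the S   [S -> Q the S]
the big south the Q the S ⇒ the big south the south mul the S   [Q -> south mul]
the big south the south mul the S ⇒ the big south the south mul the Q the S   [S -> Q the S]
the big south the south mul the Q the S ⇒ the big south the south mul the the big south the S   [Q -> the big south]
the big south the south mul the the big south the S ⇒ the big south the south mul the the big south the Q the S   [S -> Q the S]
the big south the south mul the the big south the Q the S ⇒ the big south the south mul the the big south the the big south the S   [Q -> the big south]
the big south the south mul the the big south the the big south the S ⇒ the big south the south mul the the big south the the big south the eats Q   [S -> eats Q]
the big south the south mul the the big south the the big south the eats Q ⇒ the big south the south mul the the big south the the big south the eats the big south   [Q -> the big south]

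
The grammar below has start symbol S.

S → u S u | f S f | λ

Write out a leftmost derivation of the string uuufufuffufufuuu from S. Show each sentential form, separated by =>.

S => uSu => uuSuu => uuuSuuu => uuufSfuuu => uuufuSufuuu => uuufufSfufuuu => uuufufuSufufuuu => uuufufufSfufufuuu => uuufufuffufufuuu

S => uSu   [S → u S u]
uSu => uuSuu   [S → u S u]
uuSuu => uuuSuuu   [S → u S u]
uuuSuuu => uuufSfuuu   [S → f S f]
uuufSfuuu => uuufuSufuuu   [S → u S u]
uuufuSufuuu => uuufufSfufuuu   [S → f S f]
uuufufSfufuuu => uuufufuSufufuuu   [S → u S u]
uuufufuSufufuuu => uuufufufSfufufuuu   [S → f S f]
uuufufufSfufufuuu => uuufufuffufufuuu   [S → λ]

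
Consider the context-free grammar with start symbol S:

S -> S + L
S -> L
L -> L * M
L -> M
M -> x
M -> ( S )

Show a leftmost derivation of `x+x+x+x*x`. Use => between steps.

S=>S+L=>S+L+L=>S+L+L+L=>L+L+L+L=>M+L+L+L=>x+L+L+L=>x+M+L+L=>x+x+L+L=>x+x+M+L=>x+x+x+L=>x+x+x+L*M=>x+x+x+M*M=>x+x+x+x*M=>x+x+x+x*x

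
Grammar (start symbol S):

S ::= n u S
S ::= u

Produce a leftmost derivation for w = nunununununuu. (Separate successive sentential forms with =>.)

S => nuS   [S ::= n u S]
nuS => nunuS   [S ::= n u S]
nunuS => nununuS   [S ::= n u S]
nununuS => nunununuS   [S ::= n u S]
nunununuS => nununununuS   [S ::= n u S]
nununununuS => nunununununuS   [S ::= n u S]
nunununununuS => nunununununuu   [S ::= u]

S=>nuS=>nunuS=>nununuS=>nunununuS=>nununununuS=>nunununununuS=>nunununununuu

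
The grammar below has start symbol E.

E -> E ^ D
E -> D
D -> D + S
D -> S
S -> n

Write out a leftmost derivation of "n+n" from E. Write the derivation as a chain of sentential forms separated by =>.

E=>D=>D+S=>S+S=>n+S=>n+n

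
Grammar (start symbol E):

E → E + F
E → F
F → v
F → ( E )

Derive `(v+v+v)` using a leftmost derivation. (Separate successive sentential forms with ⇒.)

E⇒F⇒(E)⇒(E+F)⇒(E+F+F)⇒(F+F+F)⇒(v+F+F)⇒(v+v+F)⇒(v+v+v)

E ⇒ F   [E → F]
F ⇒ (E)   [F → ( E )]
(E) ⇒ (E+F)   [E → E + F]
(E+F) ⇒ (E+F+F)   [E → E + F]
(E+F+F) ⇒ (F+F+F)   [E → F]
(F+F+F) ⇒ (v+F+F)   [F → v]
(v+F+F) ⇒ (v+v+F)   [F → v]
(v+v+F) ⇒ (v+v+v)   [F → v]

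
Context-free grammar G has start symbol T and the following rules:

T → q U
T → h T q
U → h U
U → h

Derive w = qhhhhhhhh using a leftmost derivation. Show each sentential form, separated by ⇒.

T ⇒ qU   [T → q U]
qU ⇒ qhU   [U → h U]
qhU ⇒ qhhU   [U → h U]
qhhU ⇒ qhhhU   [U → h U]
qhhhU ⇒ qhhhhU   [U → h U]
qhhhhU ⇒ qhhhhhU   [U → h U]
qhhhhhU ⇒ qhhhhhhU   [U → h U]
qhhhhhhU ⇒ qhhhhhhhU   [U → h U]
qhhhhhhhU ⇒ qhhhhhhhh   [U → h]

T ⇒ qU ⇒ qhU ⇒ qhhU ⇒ qhhhU ⇒ qhhhhU ⇒ qhhhhhU ⇒ qhhhhhhU ⇒ qhhhhhhhU ⇒ qhhhhhhhh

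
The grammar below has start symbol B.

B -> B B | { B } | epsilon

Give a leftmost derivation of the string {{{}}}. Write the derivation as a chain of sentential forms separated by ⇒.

B⇒BB⇒BBB⇒BBBB⇒{B}BBB⇒{{B}}BBB⇒{{{B}}}BBB⇒{{{}}}BBB⇒{{{}}}BB⇒{{{}}}B⇒{{{}}}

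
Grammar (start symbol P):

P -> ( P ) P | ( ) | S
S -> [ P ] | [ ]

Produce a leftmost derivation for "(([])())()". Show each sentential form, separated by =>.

P => (P)P => ((P)P)P => ((S)P)P => (([])P)P => (([])())P => (([])())()

P => (P)P   [P -> ( P ) P]
(P)P => ((P)P)P   [P -> ( P ) P]
((P)P)P => ((S)P)P   [P -> S]
((S)P)P => (([])P)P   [S -> [ ]]
(([])P)P => (([])())P   [P -> ( )]
(([])())P => (([])())()   [P -> ( )]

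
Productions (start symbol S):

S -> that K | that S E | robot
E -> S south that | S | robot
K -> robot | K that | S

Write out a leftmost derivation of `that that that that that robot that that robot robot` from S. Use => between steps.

S => that K => that S => that that S E => that that that S E E => that that that that K E E => that that that that K that E E => that that that that K that that E E => that that that that S that that E E => that that that that that K that that E E => that that that that that robot that that E E => that that that that that robot that that robot E => that that that that that robot that that robot robot

S => that K   [S -> that K]
that K => that S   [K -> S]
that S => that that S E   [S -> that S E]
that that S E => that that that S E E   [S -> that S E]
that that that S E E => that that that that K E E   [S -> that K]
that that that that K E E => that that that that K that E E   [K -> K that]
that that that that K that E E => that that that that K that that E E   [K -> K that]
that that that that K that that E E => that that that that S that that E E   [K -> S]
that that that that S that that E E => that that that that that K that that E E   [S -> that K]
that that that that that K that that E E => that that that that that robot that that E E   [K -> robot]
that that that that that robot that that E E => that that that that that robot that that robot E   [E -> robot]
that that that that that robot that that robot E => that that that that that robot that that robot robot   [E -> robot]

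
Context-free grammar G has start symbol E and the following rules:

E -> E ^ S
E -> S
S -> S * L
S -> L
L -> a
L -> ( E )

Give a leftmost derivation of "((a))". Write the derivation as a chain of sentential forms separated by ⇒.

E ⇒ S   [E -> S]
S ⇒ L   [S -> L]
L ⇒ (E)   [L -> ( E )]
(E) ⇒ (S)   [E -> S]
(S) ⇒ (L)   [S -> L]
(L) ⇒ ((E))   [L -> ( E )]
((E)) ⇒ ((S))   [E -> S]
((S)) ⇒ ((L))   [S -> L]
((L)) ⇒ ((a))   [L -> a]

E ⇒ S ⇒ L ⇒ (E) ⇒ (S) ⇒ (L) ⇒ ((E)) ⇒ ((S)) ⇒ ((L)) ⇒ ((a))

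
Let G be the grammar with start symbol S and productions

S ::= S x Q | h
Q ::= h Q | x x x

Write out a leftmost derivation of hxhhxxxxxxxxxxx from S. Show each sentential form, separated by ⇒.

S ⇒ SxQ ⇒ SxQxQ ⇒ SxQxQxQ ⇒ hxQxQxQ ⇒ hxhQxQxQ ⇒ hxhhQxQxQ ⇒ hxhhxxxxQxQ ⇒ hxhhxxxxxxxxQ ⇒ hxhhxxxxxxxxxxx

S ⇒ SxQ   [S ::= S x Q]
SxQ ⇒ SxQxQ   [S ::= S x Q]
SxQxQ ⇒ SxQxQxQ   [S ::= S x Q]
SxQxQxQ ⇒ hxQxQxQ   [S ::= h]
hxQxQxQ ⇒ hxhQxQxQ   [Q ::= h Q]
hxhQxQxQ ⇒ hxhhQxQxQ   [Q ::= h Q]
hxhhQxQxQ ⇒ hxhhxxxxQxQ   [Q ::= x x x]
hxhhxxxxQxQ ⇒ hxhhxxxxxxxxQ   [Q ::= x x x]
hxhhxxxxxxxxQ ⇒ hxhhxxxxxxxxxxx   [Q ::= x x x]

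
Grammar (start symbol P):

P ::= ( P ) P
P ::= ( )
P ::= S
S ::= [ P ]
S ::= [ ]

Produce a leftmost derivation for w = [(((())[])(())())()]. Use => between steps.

P => S => [P] => [(P)P] => [((P)P)P] => [(((P)P)P)P] => [(((())P)P)P] => [(((())S)P)P] => [(((())[])P)P] => [(((())[])(P)P)P] => [(((())[])(())P)P] => [(((())[])(())())P] => [(((())[])(())())()]

P => S   [P ::= S]
S => [P]   [S ::= [ P ]]
[P] => [(P)P]   [P ::= ( P ) P]
[(P)P] => [((P)P)P]   [P ::= ( P ) P]
[((P)P)P] => [(((P)P)P)P]   [P ::= ( P ) P]
[(((P)P)P)P] => [(((())P)P)P]   [P ::= ( )]
[(((())P)P)P] => [(((())S)P)P]   [P ::= S]
[(((())S)P)P] => [(((())[])P)P]   [S ::= [ ]]
[(((())[])P)P] => [(((())[])(P)P)P]   [P ::= ( P ) P]
[(((())[])(P)P)P] => [(((())[])(())P)P]   [P ::= ( )]
[(((())[])(())P)P] => [(((())[])(())())P]   [P ::= ( )]
[(((())[])(())())P] => [(((())[])(())())()]   [P ::= ( )]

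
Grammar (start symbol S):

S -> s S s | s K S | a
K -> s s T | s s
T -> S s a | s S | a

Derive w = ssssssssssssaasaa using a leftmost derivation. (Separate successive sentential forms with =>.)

S => sKS   [S -> s K S]
sKS => sssS   [K -> s s]
sssS => ssssKS   [S -> s K S]
ssssKS => ssssssS   [K -> s s]
ssssssS => sssssssKS   [S -> s K S]
sssssssKS => sssssssssTS   [K -> s s T]
sssssssssTS => sssssssssSsaS   [T -> S s a]
sssssssssSsaS => ssssssssssKSsaS   [S -> s K S]
ssssssssssKSsaS => ssssssssssssTSsaS   [K -> s s T]
ssssssssssssTSsaS => ssssssssssssaSsaS   [T -> a]
ssssssssssssaSsaS => ssssssssssssaasaS   [S -> a]
ssssssssssssaasaS => ssssssssssssaasaa   [S -> a]

S => sKS => sssS => ssssKS => ssssssS => sssssssKS => sssssssssTS => sssssssssSsaS => ssssssssssKSsaS => ssssssssssssTSsaS => ssssssssssssaSsaS => ssssssssssssaasaS => ssssssssssssaasaa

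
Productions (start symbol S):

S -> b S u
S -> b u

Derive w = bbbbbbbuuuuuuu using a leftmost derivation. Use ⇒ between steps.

S ⇒ bSu   [S -> b S u]
bSu ⇒ bbSuu   [S -> b S u]
bbSuu ⇒ bbbSuuu   [S -> b S u]
bbbSuuu ⇒ bbbbSuuuu   [S -> b S u]
bbbbSuuuu ⇒ bbbbbSuuuuu   [S -> b S u]
bbbbbSuuuuu ⇒ bbbbbbSuuuuuu   [S -> b S u]
bbbbbbSuuuuuu ⇒ bbbbbbbuuuuuuu   [S -> b u]

S ⇒ bSu ⇒ bbSuu ⇒ bbbSuuu ⇒ bbbbSuuuu ⇒ bbbbbSuuuuu ⇒ bbbbbbSuuuuuu ⇒ bbbbbbbuuuuuuu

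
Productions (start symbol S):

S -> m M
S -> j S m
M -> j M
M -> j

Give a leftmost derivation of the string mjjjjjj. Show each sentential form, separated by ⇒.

S ⇒ mM ⇒ mjM ⇒ mjjM ⇒ mjjjM ⇒ mjjjjM ⇒ mjjjjjM ⇒ mjjjjjj

S ⇒ mM   [S -> m M]
mM ⇒ mjM   [M -> j M]
mjM ⇒ mjjM   [M -> j M]
mjjM ⇒ mjjjM   [M -> j M]
mjjjM ⇒ mjjjjM   [M -> j M]
mjjjjM ⇒ mjjjjjM   [M -> j M]
mjjjjjM ⇒ mjjjjjj   [M -> j]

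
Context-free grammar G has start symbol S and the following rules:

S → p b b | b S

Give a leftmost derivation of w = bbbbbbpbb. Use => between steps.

S => bS => bbS => bbbS => bbbbS => bbbbbS => bbbbbbS => bbbbbbpbb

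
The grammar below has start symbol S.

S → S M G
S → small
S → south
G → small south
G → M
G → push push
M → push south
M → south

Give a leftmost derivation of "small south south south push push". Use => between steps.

S => S M G   [S → S M G]
S M G => S M G M G   [S → S M G]
S M G M G => small M G M G   [S → small]
small M G M G => small south G M G   [M → south]
small south G M G => small south M M G   [G → M]
small south M M G => small south south M G   [M → south]
small south south M G => small south south south G   [M → south]
small south south south G => small south south south push push   [G → push push]

S => S M G => S M G M G => small M G M G => small south G M G => small south M M G => small south south M G => small south south south G => small south south south push push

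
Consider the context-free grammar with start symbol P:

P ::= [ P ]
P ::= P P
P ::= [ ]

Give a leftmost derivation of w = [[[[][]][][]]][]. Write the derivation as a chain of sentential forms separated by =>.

P => PP => [P]P => [[P]]P => [[PP]]P => [[PPP]]P => [[[P]PP]]P => [[[PP]PP]]P => [[[[]P]PP]]P => [[[[][]]PP]]P => [[[[][]][]P]]P => [[[[][]][][]]]P => [[[[][]][][]]][]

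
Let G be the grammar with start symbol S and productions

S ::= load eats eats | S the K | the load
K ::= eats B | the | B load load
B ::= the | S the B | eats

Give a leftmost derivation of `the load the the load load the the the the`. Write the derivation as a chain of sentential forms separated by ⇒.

S ⇒ S the K ⇒ S the K the K ⇒ S the K the K the K ⇒ the load the K the K the K ⇒ the load the B load load the K the K ⇒ the load the the load load the K the K ⇒ the load the the load load the the the K ⇒ the load the the load load the the the the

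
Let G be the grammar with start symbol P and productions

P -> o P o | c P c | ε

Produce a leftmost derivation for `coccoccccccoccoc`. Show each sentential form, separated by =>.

P => cPc => coPoc => cocPcoc => coccPccoc => coccoPoccoc => coccocPcoccoc => coccoccPccoccoc => coccocccPcccoccoc => coccoccccccoccoc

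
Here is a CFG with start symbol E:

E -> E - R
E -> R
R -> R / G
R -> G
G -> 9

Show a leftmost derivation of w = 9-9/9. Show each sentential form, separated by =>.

E=>E-R=>R-R=>G-R=>9-R=>9-R/G=>9-G/G=>9-9/G=>9-9/9

E => E-R   [E -> E - R]
E-R => R-R   [E -> R]
R-R => G-R   [R -> G]
G-R => 9-R   [G -> 9]
9-R => 9-R/G   [R -> R / G]
9-R/G => 9-G/G   [R -> G]
9-G/G => 9-9/G   [G -> 9]
9-9/G => 9-9/9   [G -> 9]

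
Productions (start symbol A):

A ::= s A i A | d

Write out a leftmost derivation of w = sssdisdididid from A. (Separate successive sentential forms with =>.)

A => sAiA => ssAiAiA => sssAiAiAiA => sssdiAiAiA => sssdisAiAiAiA => sssdisdiAiAiA => sssdisdidiAiA => sssdisdididiA => sssdisdididid

A => sAiA   [A ::= s A i A]
sAiA => ssAiAiA   [A ::= s A i A]
ssAiAiA => sssAiAiAiA   [A ::= s A i A]
sssAiAiAiA => sssdiAiAiA   [A ::= d]
sssdiAiAiA => sssdisAiAiAiA   [A ::= s A i A]
sssdisAiAiAiA => sssdisdiAiAiA   [A ::= d]
sssdisdiAiAiA => sssdisdidiAiA   [A ::= d]
sssdisdidiAiA => sssdisdididiA   [A ::= d]
sssdisdididiA => sssdisdididid   [A ::= d]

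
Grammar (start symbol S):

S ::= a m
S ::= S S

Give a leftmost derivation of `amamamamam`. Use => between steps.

S => SS   [S ::= S S]
SS => SSS   [S ::= S S]
SSS => SSSS   [S ::= S S]
SSSS => SSSSS   [S ::= S S]
SSSSS => amSSSS   [S ::= a m]
amSSSS => amamSSS   [S ::= a m]
amamSSS => amamamSS   [S ::= a m]
amamamSS => amamamamS   [S ::= a m]
amamamamS => amamamamam   [S ::= a m]

S=>SS=>SSS=>SSSS=>SSSSS=>amSSSS=>amamSSS=>amamamSS=>amamamamS=>amamamamam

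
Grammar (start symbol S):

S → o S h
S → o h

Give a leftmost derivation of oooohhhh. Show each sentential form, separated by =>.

S => oSh => ooShh => oooShhh => oooohhhh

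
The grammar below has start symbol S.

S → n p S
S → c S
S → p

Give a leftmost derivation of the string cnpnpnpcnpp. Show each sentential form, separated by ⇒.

S ⇒ cS ⇒ cnpS ⇒ cnpnpS ⇒ cnpnpnpS ⇒ cnpnpnpcS ⇒ cnpnpnpcnpS ⇒ cnpnpnpcnpp

S ⇒ cS   [S → c S]
cS ⇒ cnpS   [S → n p S]
cnpS ⇒ cnpnpS   [S → n p S]
cnpnpS ⇒ cnpnpnpS   [S → n p S]
cnpnpnpS ⇒ cnpnpnpcS   [S → c S]
cnpnpnpcS ⇒ cnpnpnpcnpS   [S → n p S]
cnpnpnpcnpS ⇒ cnpnpnpcnpp   [S → p]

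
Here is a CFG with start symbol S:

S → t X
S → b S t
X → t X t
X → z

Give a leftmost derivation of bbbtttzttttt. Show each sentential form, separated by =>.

S => bSt => bbStt => bbbSttt => bbbtXttt => bbbttXtttt => bbbtttXttttt => bbbtttzttttt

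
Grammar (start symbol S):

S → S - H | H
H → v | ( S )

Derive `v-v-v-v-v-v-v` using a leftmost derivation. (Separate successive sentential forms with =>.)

S=>S-H=>S-H-H=>S-H-H-H=>S-H-H-H-H=>S-H-H-H-H-H=>S-H-H-H-H-H-H=>H-H-H-H-H-H-H=>v-H-H-H-H-H-H=>v-v-H-H-H-H-H=>v-v-v-H-H-H-H=>v-v-v-v-H-H-H=>v-v-v-v-v-H-H=>v-v-v-v-v-v-H=>v-v-v-v-v-v-v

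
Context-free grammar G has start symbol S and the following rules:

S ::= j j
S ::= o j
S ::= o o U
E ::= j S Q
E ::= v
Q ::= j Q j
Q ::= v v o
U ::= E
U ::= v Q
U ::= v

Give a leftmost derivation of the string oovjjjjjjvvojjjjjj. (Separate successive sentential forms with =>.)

S=>ooU=>oovQ=>oovjQj=>oovjjQjj=>oovjjjQjjj=>oovjjjjQjjjj=>oovjjjjjQjjjjj=>oovjjjjjjQjjjjjj=>oovjjjjjjvvojjjjjj

S => ooU   [S ::= o o U]
ooU => oovQ   [U ::= v Q]
oovQ => oovjQj   [Q ::= j Q j]
oovjQj => oovjjQjj   [Q ::= j Q j]
oovjjQjj => oovjjjQjjj   [Q ::= j Q j]
oovjjjQjjj => oovjjjjQjjjj   [Q ::= j Q j]
oovjjjjQjjjj => oovjjjjjQjjjjj   [Q ::= j Q j]
oovjjjjjQjjjjj => oovjjjjjjQjjjjjj   [Q ::= j Q j]
oovjjjjjjQjjjjjj => oovjjjjjjvvojjjjjj   [Q ::= v v o]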